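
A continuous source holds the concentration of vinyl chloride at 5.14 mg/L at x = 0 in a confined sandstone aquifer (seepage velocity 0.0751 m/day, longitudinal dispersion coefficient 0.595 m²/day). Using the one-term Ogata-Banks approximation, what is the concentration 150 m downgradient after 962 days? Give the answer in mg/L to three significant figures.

0.0554 mg/L

For a continuous step input, C/C₀ ≈ ½·erfc((x−vt)/(2√(Dt))).
vt = 0.0751 × 962 = 72.2462 m and 2√(Dt) = 2√(0.595 × 962) = 47.85 m.
Argument (x−vt)/(2√(Dt)) = (150 − 72.2462)/47.85 = 1.625; ½·erfc(1.625) = 0.01078.
C = 5.14 × 0.01078 = 0.0554 mg/L.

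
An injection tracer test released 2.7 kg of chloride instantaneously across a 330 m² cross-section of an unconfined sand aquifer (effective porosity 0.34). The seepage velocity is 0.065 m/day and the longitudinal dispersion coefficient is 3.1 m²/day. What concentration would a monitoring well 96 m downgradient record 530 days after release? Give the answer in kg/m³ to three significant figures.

For an instantaneous plane source, C(x,t) = M/(n_e·A·√(4πDt)) · exp(−(x−vt)²/(4Dt)), with n_e·A the pore (flow) area.
Plume center vt = 0.065 × 530 = 34.45 m, so the well at 96 m is 61.55 m downgradient of the peak.
√(4πDt) = 143.7 m, giving peak height M/(n_e·A·√(4πDt)) = 2.7/(0.34 × 330 × 143.7) = 0.0001675 kg/m³.
(x−vt)²/(4Dt) = (61.55)²/(4 × 3.1 × 530) = 0.5764; exp(−0.5764) = 0.5619.
C = 0.0001675 × 0.5619 = 9.41e-05 kg/m³.

9.41e-05 kg/m³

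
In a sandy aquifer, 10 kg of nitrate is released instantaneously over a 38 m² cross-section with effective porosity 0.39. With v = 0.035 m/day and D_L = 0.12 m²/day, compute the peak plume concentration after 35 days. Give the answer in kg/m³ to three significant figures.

0.0929 kg/m³

The peak of an instantaneous 1D plume sits at x = vt; there the Gaussian factor is 1 and C_max = M/(n_e·A·√(4πDt)), where n_e·A is the pore area the mass is dissolved in.
√(4πDt) = √(4π × 0.12 × 35) = 7.265 m, so C_max = 10/(0.39 × 38 × 7.265) = 0.0929 kg/m³.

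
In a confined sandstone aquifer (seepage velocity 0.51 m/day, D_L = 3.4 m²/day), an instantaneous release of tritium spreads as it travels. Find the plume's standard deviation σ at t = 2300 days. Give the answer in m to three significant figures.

125 m

Dispersive spreading gives a Gaussian with σ² = 2Dt; advection only shifts the center.
σ = √(2 × 3.4 × 2300) = 125 m.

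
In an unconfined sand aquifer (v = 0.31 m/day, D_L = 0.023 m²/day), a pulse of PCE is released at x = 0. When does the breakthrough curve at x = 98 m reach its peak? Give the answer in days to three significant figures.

For the 1D instantaneous-source solution, setting ∂C/∂t = 0 at fixed x gives v²t² + 2Dt − x² = 0, so t = (√(D² + v²x²) − D)/v².
√(D² + v²x²) = √(0.023² + 0.31² × 98²) = 30.38; v² = 0.0961.
t = (30.38 − 0.023)/0.0961 = 316 days (vs. the pure-advection estimate x/v = 316 d).

316 days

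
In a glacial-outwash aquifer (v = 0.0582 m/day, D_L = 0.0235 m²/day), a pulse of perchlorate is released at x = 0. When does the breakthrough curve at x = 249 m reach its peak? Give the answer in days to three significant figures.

For the 1D instantaneous-source solution, setting ∂C/∂t = 0 at fixed x gives v²t² + 2Dt − x² = 0, so t = (√(D² + v²x²) − D)/v².
√(D² + v²x²) = √(0.0235² + 0.0582² × 249²) = 14.49; v² = 0.00338724.
t = (14.49 − 0.0235)/0.00338724 = 4270 days (vs. the pure-advection estimate x/v = 4280 d).

4270 days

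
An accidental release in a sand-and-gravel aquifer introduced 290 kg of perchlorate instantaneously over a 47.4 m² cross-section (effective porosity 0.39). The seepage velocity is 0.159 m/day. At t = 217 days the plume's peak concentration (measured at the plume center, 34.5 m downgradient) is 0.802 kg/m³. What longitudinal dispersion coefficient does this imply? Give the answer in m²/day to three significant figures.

At the plume center C_max = M/(n_e·A·√(4πDt)), so D = M²/(4πt·(n_e·A·C_max)²).
n_e·A·C_max = 0.39 × 47.4 × 0.802 = 14.83 kg/m.
D = 290²/(4π × 217 × 14.83²) = 0.140 m²/day.

0.140 m²/day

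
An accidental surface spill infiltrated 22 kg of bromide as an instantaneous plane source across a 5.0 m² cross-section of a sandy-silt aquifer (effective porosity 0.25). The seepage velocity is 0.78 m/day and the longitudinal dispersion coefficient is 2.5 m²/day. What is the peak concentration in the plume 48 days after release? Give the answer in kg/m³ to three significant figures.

0.453 kg/m³

The peak of an instantaneous 1D plume sits at x = vt; there the Gaussian factor is 1 and C_max = M/(n_e·A·√(4πDt)), where n_e·A is the pore area the mass is dissolved in.
√(4πDt) = √(4π × 2.5 × 48) = 38.83 m, so C_max = 22/(0.25 × 5.0 × 38.83) = 0.453 kg/m³.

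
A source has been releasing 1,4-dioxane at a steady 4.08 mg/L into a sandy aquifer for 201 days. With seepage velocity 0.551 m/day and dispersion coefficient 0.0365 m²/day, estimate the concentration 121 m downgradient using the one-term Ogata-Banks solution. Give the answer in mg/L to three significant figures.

0.0152 mg/L

For a continuous step input, C/C₀ ≈ ½·erfc((x−vt)/(2√(Dt))).
vt = 0.551 × 201 = 110.751 m and 2√(Dt) = 2√(0.0365 × 201) = 5.417 m.
Argument (x−vt)/(2√(Dt)) = (121 − 110.751)/5.417 = 1.892; ½·erfc(1.892) = 0.003729.
C = 4.08 × 0.003729 = 0.0152 mg/L.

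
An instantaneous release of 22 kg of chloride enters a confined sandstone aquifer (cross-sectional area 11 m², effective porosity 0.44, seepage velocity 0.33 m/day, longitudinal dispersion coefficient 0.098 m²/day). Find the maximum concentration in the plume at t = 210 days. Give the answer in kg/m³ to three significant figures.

0.283 kg/m³

The peak of an instantaneous 1D plume sits at x = vt; there the Gaussian factor is 1 and C_max = M/(n_e·A·√(4πDt)), where n_e·A is the pore area the mass is dissolved in.
√(4πDt) = √(4π × 0.098 × 210) = 16.08 m, so C_max = 22/(0.44 × 11 × 16.08) = 0.283 kg/m³.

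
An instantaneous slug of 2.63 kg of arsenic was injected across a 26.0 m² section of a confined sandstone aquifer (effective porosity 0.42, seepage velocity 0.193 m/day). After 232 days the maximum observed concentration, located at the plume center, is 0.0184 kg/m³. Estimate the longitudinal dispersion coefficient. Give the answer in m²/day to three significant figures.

At the plume center C_max = M/(n_e·A·√(4πDt)), so D = M²/(4πt·(n_e·A·C_max)²).
n_e·A·C_max = 0.42 × 26.0 × 0.0184 = 0.2009 kg/m.
D = 2.63²/(4π × 232 × 0.2009²) = 0.0588 m²/day.

0.0588 m²/day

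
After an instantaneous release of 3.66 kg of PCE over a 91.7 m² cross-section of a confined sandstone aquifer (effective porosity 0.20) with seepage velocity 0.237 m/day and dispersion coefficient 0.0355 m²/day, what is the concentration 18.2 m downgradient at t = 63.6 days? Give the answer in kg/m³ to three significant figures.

For an instantaneous plane source, C(x,t) = M/(n_e·A·√(4πDt)) · exp(−(x−vt)²/(4Dt)), with n_e·A the pore (flow) area.
Plume center vt = 0.237 × 63.6 = 15.0732 m, so the well at 18.2 m is 3.1268 m downgradient of the peak.
√(4πDt) = 5.327 m, giving peak height M/(n_e·A·√(4πDt)) = 3.66/(0.20 × 91.7 × 5.327) = 0.03746 kg/m³.
(x−vt)²/(4Dt) = (3.1268)²/(4 × 0.0355 × 63.6) = 1.083; exp(−1.083) = 0.3386.
C = 0.03746 × 0.3386 = 0.0127 kg/m³.

0.0127 kg/m³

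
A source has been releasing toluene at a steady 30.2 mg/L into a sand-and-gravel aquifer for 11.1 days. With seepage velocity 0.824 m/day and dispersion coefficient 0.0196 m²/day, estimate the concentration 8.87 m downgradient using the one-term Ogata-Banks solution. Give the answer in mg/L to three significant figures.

For a continuous step input, C/C₀ ≈ ½·erfc((x−vt)/(2√(Dt))).
vt = 0.824 × 11.1 = 9.1464 m and 2√(Dt) = 2√(0.0196 × 11.1) = 0.9329 m.
Argument (x−vt)/(2√(Dt)) = (8.87 − 9.1464)/0.9329 = -0.2963; ½·erfc(-0.2963) = 0.6624.
C = 30.2 × 0.6624 = 20.0 mg/L.

20.0 mg/L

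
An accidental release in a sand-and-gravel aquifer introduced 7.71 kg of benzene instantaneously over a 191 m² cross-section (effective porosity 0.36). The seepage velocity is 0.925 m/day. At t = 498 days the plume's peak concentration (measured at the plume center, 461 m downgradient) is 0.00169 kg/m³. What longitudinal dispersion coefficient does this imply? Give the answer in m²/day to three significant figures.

At the plume center C_max = M/(n_e·A·√(4πDt)), so D = M²/(4πt·(n_e·A·C_max)²).
n_e·A·C_max = 0.36 × 191 × 0.00169 = 0.1162 kg/m.
D = 7.71²/(4π × 498 × 0.1162²) = 0.703 m²/day.

0.703 m²/day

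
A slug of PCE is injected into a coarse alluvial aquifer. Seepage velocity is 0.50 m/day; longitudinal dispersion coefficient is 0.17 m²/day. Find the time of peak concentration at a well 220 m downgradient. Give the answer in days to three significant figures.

439 days

For the 1D instantaneous-source solution, setting ∂C/∂t = 0 at fixed x gives v²t² + 2Dt − x² = 0, so t = (√(D² + v²x²) − D)/v².
√(D² + v²x²) = √(0.17² + 0.50² × 220²) = 110.0; v² = 0.25.
t = (110.0 − 0.17)/0.25 = 439 days (vs. the pure-advection estimate x/v = 440 d).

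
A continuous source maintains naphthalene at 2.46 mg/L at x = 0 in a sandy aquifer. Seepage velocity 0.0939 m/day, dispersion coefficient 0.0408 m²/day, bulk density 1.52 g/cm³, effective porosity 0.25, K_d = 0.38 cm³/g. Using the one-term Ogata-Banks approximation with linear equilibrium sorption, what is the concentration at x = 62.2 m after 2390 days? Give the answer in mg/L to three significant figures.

1.89 mg/L

Retardation factor R = 1 + ρ_b·K_d/n = 1 + 1.52 × 0.38/0.25 = 3.310.
Sorption retards both mechanisms: v_R = v/R = 0.02837 m/day, D_R = D/R = 0.01233 m²/day.
v_R·t = 0.02837 × 2390 = 67.8043 m; 2√(D_R t) = 10.86 m; argument = (62.2 − 67.8043)/10.86 = -0.5160.
C = C₀ × ½·erfc(-0.5160) = 2.46 × 0.7672 = 1.89 mg/L.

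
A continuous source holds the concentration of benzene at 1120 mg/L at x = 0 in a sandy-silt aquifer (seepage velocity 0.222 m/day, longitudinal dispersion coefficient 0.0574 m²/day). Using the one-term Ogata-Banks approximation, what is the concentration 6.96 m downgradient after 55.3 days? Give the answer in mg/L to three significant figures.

1100 mg/L

For a continuous step input, C/C₀ ≈ ½·erfc((x−vt)/(2√(Dt))).
vt = 0.222 × 55.3 = 12.2766 m and 2√(Dt) = 2√(0.0574 × 55.3) = 3.563 m.
Argument (x−vt)/(2√(Dt)) = (6.96 − 12.2766)/3.563 = -1.492; ½·erfc(-1.492) = 0.9826.
C = 1120 × 0.9826 = 1100 mg/L.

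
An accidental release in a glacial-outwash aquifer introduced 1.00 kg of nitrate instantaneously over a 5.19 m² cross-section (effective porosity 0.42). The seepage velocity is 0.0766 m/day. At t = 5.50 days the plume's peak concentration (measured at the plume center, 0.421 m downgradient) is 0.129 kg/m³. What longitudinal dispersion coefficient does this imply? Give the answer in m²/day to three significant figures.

At the plume center C_max = M/(n_e·A·√(4πDt)), so D = M²/(4πt·(n_e·A·C_max)²).
n_e·A·C_max = 0.42 × 5.19 × 0.129 = 0.2812 kg/m.
D = 1.00²/(4π × 5.50 × 0.2812²) = 0.183 m²/day.

0.183 m²/day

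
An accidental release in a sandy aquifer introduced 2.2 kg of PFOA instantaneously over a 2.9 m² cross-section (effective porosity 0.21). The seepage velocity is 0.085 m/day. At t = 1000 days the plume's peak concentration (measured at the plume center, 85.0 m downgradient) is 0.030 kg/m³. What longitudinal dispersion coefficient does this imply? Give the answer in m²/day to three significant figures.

1.15 m²/day

At the plume center C_max = M/(n_e·A·√(4πDt)), so D = M²/(4πt·(n_e·A·C_max)²).
n_e·A·C_max = 0.21 × 2.9 × 0.030 = 0.01827 kg/m.
D = 2.2²/(4π × 1000 × 0.01827²) = 1.15 m²/day.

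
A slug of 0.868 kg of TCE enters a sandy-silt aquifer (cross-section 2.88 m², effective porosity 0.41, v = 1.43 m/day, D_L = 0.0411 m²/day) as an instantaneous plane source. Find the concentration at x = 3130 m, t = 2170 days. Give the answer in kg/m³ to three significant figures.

0.00289 kg/m³

For an instantaneous plane source, C(x,t) = M/(n_e·A·√(4πDt)) · exp(−(x−vt)²/(4Dt)), with n_e·A the pore (flow) area.
Plume center vt = 1.43 × 2170 = 3103.1 m, so the well at 3130 m is 26.9 m downgradient of the peak.
√(4πDt) = 33.48 m, giving peak height M/(n_e·A·√(4πDt)) = 0.868/(0.41 × 2.88 × 33.48) = 0.02196 kg/m³.
(x−vt)²/(4Dt) = (26.9)²/(4 × 0.0411 × 2170) = 2.028; exp(−2.028) = 0.1316.
C = 0.02196 × 0.1316 = 0.00289 kg/m³.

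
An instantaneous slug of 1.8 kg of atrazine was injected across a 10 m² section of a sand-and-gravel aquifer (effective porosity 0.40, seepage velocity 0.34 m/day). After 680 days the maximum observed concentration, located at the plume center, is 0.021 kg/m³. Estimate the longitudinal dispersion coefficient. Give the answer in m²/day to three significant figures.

0.0537 m²/day

At the plume center C_max = M/(n_e·A·√(4πDt)), so D = M²/(4πt·(n_e·A·C_max)²).
n_e·A·C_max = 0.40 × 10 × 0.021 = 0.08400 kg/m.
D = 1.8²/(4π × 680 × 0.08400²) = 0.0537 m²/day.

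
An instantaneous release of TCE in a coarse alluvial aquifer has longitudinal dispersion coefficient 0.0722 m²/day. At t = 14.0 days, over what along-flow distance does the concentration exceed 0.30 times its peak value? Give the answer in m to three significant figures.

4.41 m

The plume is Gaussian with σ = √(2Dt) = √(2 × 0.0722 × 14.0) = 1.422 m.
C/C_peak = exp(−Δx²/(2σ²)) = 0.30 ⇒ Δx = σ·√(−2 ln 0.30) = 1.422 × 1.552 = 2.207 m.
Width = 2Δx = 4.41 m.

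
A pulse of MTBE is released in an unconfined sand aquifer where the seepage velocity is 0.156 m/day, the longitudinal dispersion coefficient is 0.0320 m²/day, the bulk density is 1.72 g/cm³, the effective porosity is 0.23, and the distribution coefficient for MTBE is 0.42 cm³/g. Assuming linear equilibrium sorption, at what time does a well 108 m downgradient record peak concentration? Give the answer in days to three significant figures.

Retardation factor R = 1 + ρ_b·K_d/n = 1 + 1.72 × 0.42/0.23 = 4.141.
Sorption retards both mechanisms: v_R = v/R = 0.03767 m/day, D_R = D/R = 0.007728 m²/day.
Peak time from v_R²t² + 2D_R t − x² = 0: t = (√(D_R² + v_R²x²) − D_R)/v_R².
√(D_R² + v_R²x²) = √(0.007728² + 0.03767² × 108²) = 4.068; v_R² = 0.001419.
t = (4.068 − 0.007728)/0.001419 = 2860 days.

2860 days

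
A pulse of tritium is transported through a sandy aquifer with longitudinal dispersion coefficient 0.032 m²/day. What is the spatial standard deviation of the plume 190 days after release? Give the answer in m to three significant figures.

Dispersive spreading gives a Gaussian with σ² = 2Dt; advection only shifts the center.
σ = √(2 × 0.032 × 190) = 3.49 m.

3.49 m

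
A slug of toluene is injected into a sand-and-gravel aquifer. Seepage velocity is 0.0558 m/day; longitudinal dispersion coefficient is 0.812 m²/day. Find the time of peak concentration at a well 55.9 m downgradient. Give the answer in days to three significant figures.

For the 1D instantaneous-source solution, setting ∂C/∂t = 0 at fixed x gives v²t² + 2Dt − x² = 0, so t = (√(D² + v²x²) − D)/v².
√(D² + v²x²) = √(0.812² + 0.0558² × 55.9²) = 3.223; v² = 0.00311364.
t = (3.223 − 0.812)/0.00311364 = 774 days (vs. the pure-advection estimate x/v = 1000 d).

774 days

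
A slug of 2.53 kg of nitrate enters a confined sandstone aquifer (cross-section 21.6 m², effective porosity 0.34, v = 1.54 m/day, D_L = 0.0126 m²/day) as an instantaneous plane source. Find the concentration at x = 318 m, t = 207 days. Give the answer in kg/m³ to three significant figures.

For an instantaneous plane source, C(x,t) = M/(n_e·A·√(4πDt)) · exp(−(x−vt)²/(4Dt)), with n_e·A the pore (flow) area.
Plume center vt = 1.54 × 207 = 318.78 m, so the well at 318 m is 0.78 m upgradient of the peak.
√(4πDt) = 5.725 m, giving peak height M/(n_e·A·√(4πDt)) = 2.53/(0.34 × 21.6 × 5.725) = 0.06017 kg/m³.
(x−vt)²/(4Dt) = (-0.78)²/(4 × 0.0126 × 207) = 0.05832; exp(−0.05832) = 0.9433.
C = 0.06017 × 0.9433 = 0.0568 kg/m³.

0.0568 kg/m³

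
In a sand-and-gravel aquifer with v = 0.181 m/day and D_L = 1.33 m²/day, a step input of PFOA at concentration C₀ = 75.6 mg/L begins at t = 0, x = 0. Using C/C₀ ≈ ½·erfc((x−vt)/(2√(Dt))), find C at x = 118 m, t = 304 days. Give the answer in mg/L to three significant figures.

For a continuous step input, C/C₀ ≈ ½·erfc((x−vt)/(2√(Dt))).
vt = 0.181 × 304 = 55.024 m and 2√(Dt) = 2√(1.33 × 304) = 40.22 m.
Argument (x−vt)/(2√(Dt)) = (118 − 55.024)/40.22 = 1.566; ½·erfc(1.566) = 0.01339.
C = 75.6 × 0.01339 = 1.01 mg/L.

1.01 mg/L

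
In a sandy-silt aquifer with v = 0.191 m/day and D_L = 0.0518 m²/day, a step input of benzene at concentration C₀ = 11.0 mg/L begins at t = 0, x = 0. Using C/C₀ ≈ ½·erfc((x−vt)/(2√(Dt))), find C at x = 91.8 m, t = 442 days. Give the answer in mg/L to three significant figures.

For a continuous step input, C/C₀ ≈ ½·erfc((x−vt)/(2√(Dt))).
vt = 0.191 × 442 = 84.422 m and 2√(Dt) = 2√(0.0518 × 442) = 9.570 m.
Argument (x−vt)/(2√(Dt)) = (91.8 − 84.422)/9.570 = 0.7710; ½·erfc(0.7710) = 0.1378.
C = 11.0 × 0.1378 = 1.52 mg/L.

1.52 mg/L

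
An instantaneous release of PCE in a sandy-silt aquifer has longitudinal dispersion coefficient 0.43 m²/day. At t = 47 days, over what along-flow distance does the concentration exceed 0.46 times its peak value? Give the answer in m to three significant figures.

15.8 m

The plume is Gaussian with σ = √(2Dt) = √(2 × 0.43 × 47) = 6.358 m.
C/C_peak = exp(−Δx²/(2σ²)) = 0.46 ⇒ Δx = σ·√(−2 ln 0.46) = 6.358 × 1.246 = 7.922 m.
Width = 2Δx = 15.8 m.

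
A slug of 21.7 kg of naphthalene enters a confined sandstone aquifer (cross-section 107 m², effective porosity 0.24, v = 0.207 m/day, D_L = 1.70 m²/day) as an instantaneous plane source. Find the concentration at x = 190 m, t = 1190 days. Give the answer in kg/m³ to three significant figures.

For an instantaneous plane source, C(x,t) = M/(n_e·A·√(4πDt)) · exp(−(x−vt)²/(4Dt)), with n_e·A the pore (flow) area.
Plume center vt = 0.207 × 1190 = 246.33 m, so the well at 190 m is 56.33 m upgradient of the peak.
√(4πDt) = 159.4 m, giving peak height M/(n_e·A·√(4πDt)) = 21.7/(0.24 × 107 × 159.4) = 0.005301 kg/m³.
(x−vt)²/(4Dt) = (-56.33)²/(4 × 1.70 × 1190) = 0.3921; exp(−0.3921) = 0.6756.
C = 0.005301 × 0.6756 = 0.00358 kg/m³.

0.00358 kg/m³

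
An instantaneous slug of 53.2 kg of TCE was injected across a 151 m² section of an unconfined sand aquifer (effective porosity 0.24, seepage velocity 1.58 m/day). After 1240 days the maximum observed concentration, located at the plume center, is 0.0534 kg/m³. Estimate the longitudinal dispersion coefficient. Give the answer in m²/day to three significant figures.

0.0485 m²/day

At the plume center C_max = M/(n_e·A·√(4πDt)), so D = M²/(4πt·(n_e·A·C_max)²).
n_e·A·C_max = 0.24 × 151 × 0.0534 = 1.935 kg/m.
D = 53.2²/(4π × 1240 × 1.935²) = 0.0485 m²/day.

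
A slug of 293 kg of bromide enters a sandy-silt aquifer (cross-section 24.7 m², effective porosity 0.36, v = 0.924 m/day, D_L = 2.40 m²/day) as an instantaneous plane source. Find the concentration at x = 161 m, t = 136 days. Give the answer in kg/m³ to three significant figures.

0.198 kg/m³

For an instantaneous plane source, C(x,t) = M/(n_e·A·√(4πDt)) · exp(−(x−vt)²/(4Dt)), with n_e·A the pore (flow) area.
Plume center vt = 0.924 × 136 = 125.664 m, so the well at 161 m is 35.336 m downgradient of the peak.
√(4πDt) = 64.04 m, giving peak height M/(n_e·A·√(4πDt)) = 293/(0.36 × 24.7 × 64.04) = 0.5145 kg/m³.
(x−vt)²/(4Dt) = (35.336)²/(4 × 2.40 × 136) = 0.9564; exp(−0.9564) = 0.3843.
C = 0.5145 × 0.3843 = 0.198 kg/m³.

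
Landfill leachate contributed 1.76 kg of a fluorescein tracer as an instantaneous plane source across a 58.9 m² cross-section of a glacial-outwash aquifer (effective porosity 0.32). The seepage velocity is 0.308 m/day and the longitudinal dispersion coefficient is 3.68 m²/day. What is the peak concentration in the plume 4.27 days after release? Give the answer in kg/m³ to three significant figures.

0.00665 kg/m³

The peak of an instantaneous 1D plume sits at x = vt; there the Gaussian factor is 1 and C_max = M/(n_e·A·√(4πDt)), where n_e·A is the pore area the mass is dissolved in.
√(4πDt) = √(4π × 3.68 × 4.27) = 14.05 m, so C_max = 1.76/(0.32 × 58.9 × 14.05) = 0.00665 kg/m³.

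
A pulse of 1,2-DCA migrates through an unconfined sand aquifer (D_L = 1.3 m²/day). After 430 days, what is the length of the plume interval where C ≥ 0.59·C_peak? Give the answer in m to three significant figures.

The plume is Gaussian with σ = √(2Dt) = √(2 × 1.3 × 430) = 33.44 m.
C/C_peak = exp(−Δx²/(2σ²)) = 0.59 ⇒ Δx = σ·√(−2 ln 0.59) = 33.44 × 1.027 = 34.34 m.
Width = 2Δx = 68.7 m.

68.7 m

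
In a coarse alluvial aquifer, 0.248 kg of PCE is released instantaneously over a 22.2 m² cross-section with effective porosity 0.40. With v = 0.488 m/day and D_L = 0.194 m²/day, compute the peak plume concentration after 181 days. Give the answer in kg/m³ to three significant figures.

The peak of an instantaneous 1D plume sits at x = vt; there the Gaussian factor is 1 and C_max = M/(n_e·A·√(4πDt)), where n_e·A is the pore area the mass is dissolved in.
√(4πDt) = √(4π × 0.194 × 181) = 21.01 m, so C_max = 0.248/(0.40 × 22.2 × 21.01) = 0.00133 kg/m³.

0.00133 kg/m³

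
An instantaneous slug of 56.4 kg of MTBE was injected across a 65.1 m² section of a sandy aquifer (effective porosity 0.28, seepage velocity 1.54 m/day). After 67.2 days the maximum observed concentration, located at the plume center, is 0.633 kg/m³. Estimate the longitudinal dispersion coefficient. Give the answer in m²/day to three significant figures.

At the plume center C_max = M/(n_e·A·√(4πDt)), so D = M²/(4πt·(n_e·A·C_max)²).
n_e·A·C_max = 0.28 × 65.1 × 0.633 = 11.54 kg/m.
D = 56.4²/(4π × 67.2 × 11.54²) = 0.0283 m²/day.

0.0283 m²/day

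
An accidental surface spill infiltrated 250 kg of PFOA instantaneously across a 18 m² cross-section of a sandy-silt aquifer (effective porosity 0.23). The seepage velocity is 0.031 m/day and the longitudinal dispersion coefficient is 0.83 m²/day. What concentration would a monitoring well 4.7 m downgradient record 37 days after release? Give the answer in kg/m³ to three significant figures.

For an instantaneous plane source, C(x,t) = M/(n_e·A·√(4πDt)) · exp(−(x−vt)²/(4Dt)), with n_e·A the pore (flow) area.
Plume center vt = 0.031 × 37 = 1.147 m, so the well at 4.7 m is 3.553 m downgradient of the peak.
√(4πDt) = 19.64 m, giving peak height M/(n_e·A·√(4πDt)) = 250/(0.23 × 18 × 19.64) = 3.075 kg/m³.
(x−vt)²/(4Dt) = (3.553)²/(4 × 0.83 × 37) = 0.1028; exp(−0.1028) = 0.9023.
C = 3.075 × 0.9023 = 2.77 kg/m³.

2.77 kg/m³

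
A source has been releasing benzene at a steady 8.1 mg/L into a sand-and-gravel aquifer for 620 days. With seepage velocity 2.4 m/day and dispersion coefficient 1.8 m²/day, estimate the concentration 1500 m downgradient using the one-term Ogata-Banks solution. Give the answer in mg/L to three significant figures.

For a continuous step input, C/C₀ ≈ ½·erfc((x−vt)/(2√(Dt))).
vt = 2.4 × 620 = 1488 m and 2√(Dt) = 2√(1.8 × 620) = 66.81 m.
Argument (x−vt)/(2√(Dt)) = (1500 − 1488)/66.81 = 0.1796; ½·erfc(0.1796) = 0.3998.
C = 8.1 × 0.3998 = 3.24 mg/L.

3.24 mg/L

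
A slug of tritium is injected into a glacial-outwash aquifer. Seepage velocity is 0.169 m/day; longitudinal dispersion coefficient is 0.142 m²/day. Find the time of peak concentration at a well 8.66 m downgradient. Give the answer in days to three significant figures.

46.5 days

For the 1D instantaneous-source solution, setting ∂C/∂t = 0 at fixed x gives v²t² + 2Dt − x² = 0, so t = (√(D² + v²x²) − D)/v².
√(D² + v²x²) = √(0.142² + 0.169² × 8.66²) = 1.470; v² = 0.028561.
t = (1.470 − 0.142)/0.028561 = 46.5 days (vs. the pure-advection estimate x/v = 51.2 d).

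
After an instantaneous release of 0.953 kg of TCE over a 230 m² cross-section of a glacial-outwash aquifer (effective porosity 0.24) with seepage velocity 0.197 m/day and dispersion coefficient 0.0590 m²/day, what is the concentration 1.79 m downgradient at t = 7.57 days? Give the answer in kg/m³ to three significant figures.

For an instantaneous plane source, C(x,t) = M/(n_e·A·√(4πDt)) · exp(−(x−vt)²/(4Dt)), with n_e·A the pore (flow) area.
Plume center vt = 0.197 × 7.57 = 1.49129 m, so the well at 1.79 m is 0.29871 m downgradient of the peak.
√(4πDt) = 2.369 m, giving peak height M/(n_e·A·√(4πDt)) = 0.953/(0.24 × 230 × 2.369) = 0.007288 kg/m³.
(x−vt)²/(4Dt) = (0.29871)²/(4 × 0.0590 × 7.57) = 0.04994; exp(−0.04994) = 0.9513.
C = 0.007288 × 0.9513 = 0.00693 kg/m³.

0.00693 kg/m³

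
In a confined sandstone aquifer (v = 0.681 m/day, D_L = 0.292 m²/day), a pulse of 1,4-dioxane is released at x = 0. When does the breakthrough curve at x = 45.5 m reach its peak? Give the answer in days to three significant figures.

66.2 days

For the 1D instantaneous-source solution, setting ∂C/∂t = 0 at fixed x gives v²t² + 2Dt − x² = 0, so t = (√(D² + v²x²) − D)/v².
√(D² + v²x²) = √(0.292² + 0.681² × 45.5²) = 30.99; v² = 0.463761.
t = (30.99 − 0.292)/0.463761 = 66.2 days (vs. the pure-advection estimate x/v = 66.8 d).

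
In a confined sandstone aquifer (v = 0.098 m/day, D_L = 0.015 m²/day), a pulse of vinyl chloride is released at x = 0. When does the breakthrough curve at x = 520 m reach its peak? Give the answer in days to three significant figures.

For the 1D instantaneous-source solution, setting ∂C/∂t = 0 at fixed x gives v²t² + 2Dt − x² = 0, so t = (√(D² + v²x²) − D)/v².
√(D² + v²x²) = √(0.015² + 0.098² × 520²) = 50.96; v² = 0.009604.
t = (50.96 − 0.015)/0.009604 = 5300 days (vs. the pure-advection estimate x/v = 5310 d).

5300 days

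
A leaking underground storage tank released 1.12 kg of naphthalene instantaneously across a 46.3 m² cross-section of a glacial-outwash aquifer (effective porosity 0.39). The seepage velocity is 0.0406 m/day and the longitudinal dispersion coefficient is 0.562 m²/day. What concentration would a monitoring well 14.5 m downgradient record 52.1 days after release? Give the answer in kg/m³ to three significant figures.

0.000873 kg/m³

For an instantaneous plane source, C(x,t) = M/(n_e·A·√(4πDt)) · exp(−(x−vt)²/(4Dt)), with n_e·A the pore (flow) area.
Plume center vt = 0.0406 × 52.1 = 2.11526 m, so the well at 14.5 m is 12.38474 m downgradient of the peak.
√(4πDt) = 19.18 m, giving peak height M/(n_e·A·√(4πDt)) = 1.12/(0.39 × 46.3 × 19.18) = 0.003234 kg/m³.
(x−vt)²/(4Dt) = (12.38474)²/(4 × 0.562 × 52.1) = 1.310; exp(−1.310) = 0.2698.
C = 0.003234 × 0.2698 = 0.000873 kg/m³.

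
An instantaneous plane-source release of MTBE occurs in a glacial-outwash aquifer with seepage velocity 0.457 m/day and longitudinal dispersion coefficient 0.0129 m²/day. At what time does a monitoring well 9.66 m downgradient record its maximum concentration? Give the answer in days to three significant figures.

21.1 days

For the 1D instantaneous-source solution, setting ∂C/∂t = 0 at fixed x gives v²t² + 2Dt − x² = 0, so t = (√(D² + v²x²) − D)/v².
√(D² + v²x²) = √(0.0129² + 0.457² × 9.66²) = 4.415; v² = 0.208849.
t = (4.415 − 0.0129)/0.208849 = 21.1 days (vs. the pure-advection estimate x/v = 21.1 d).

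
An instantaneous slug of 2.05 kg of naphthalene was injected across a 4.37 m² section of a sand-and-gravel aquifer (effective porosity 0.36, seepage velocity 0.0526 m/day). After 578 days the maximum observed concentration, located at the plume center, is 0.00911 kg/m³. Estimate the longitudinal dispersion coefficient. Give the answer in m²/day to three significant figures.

2.82 m²/day

At the plume center C_max = M/(n_e·A·√(4πDt)), so D = M²/(4πt·(n_e·A·C_max)²).
n_e·A·C_max = 0.36 × 4.37 × 0.00911 = 0.01433 kg/m.
D = 2.05²/(4π × 578 × 0.01433²) = 2.82 m²/day.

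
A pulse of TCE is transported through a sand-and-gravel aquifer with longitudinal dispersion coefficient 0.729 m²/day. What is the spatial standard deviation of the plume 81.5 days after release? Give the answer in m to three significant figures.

10.9 m

Dispersive spreading gives a Gaussian with σ² = 2Dt; advection only shifts the center.
σ = √(2 × 0.729 × 81.5) = 10.9 m.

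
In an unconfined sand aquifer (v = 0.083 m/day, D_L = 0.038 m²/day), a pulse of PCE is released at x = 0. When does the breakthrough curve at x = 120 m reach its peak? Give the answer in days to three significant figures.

For the 1D instantaneous-source solution, setting ∂C/∂t = 0 at fixed x gives v²t² + 2Dt − x² = 0, so t = (√(D² + v²x²) − D)/v².
√(D² + v²x²) = √(0.038² + 0.083² × 120²) = 9.960; v² = 0.006889.
t = (9.960 − 0.038)/0.006889 = 1440 days (vs. the pure-advection estimate x/v = 1450 d).

1440 days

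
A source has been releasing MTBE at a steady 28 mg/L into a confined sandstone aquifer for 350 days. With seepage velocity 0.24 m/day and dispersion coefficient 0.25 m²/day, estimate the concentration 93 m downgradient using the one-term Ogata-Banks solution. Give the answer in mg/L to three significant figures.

6.95 mg/L

For a continuous step input, C/C₀ ≈ ½·erfc((x−vt)/(2√(Dt))).
vt = 0.24 × 350 = 84 m and 2√(Dt) = 2√(0.25 × 350) = 18.71 m.
Argument (x−vt)/(2√(Dt)) = (93 − 84)/18.71 = 0.4810; ½·erfc(0.4810) = 0.2482.
C = 28 × 0.2482 = 6.95 mg/L.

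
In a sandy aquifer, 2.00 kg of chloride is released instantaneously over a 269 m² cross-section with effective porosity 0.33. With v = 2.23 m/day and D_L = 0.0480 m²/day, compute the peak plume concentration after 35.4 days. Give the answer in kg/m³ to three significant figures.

The peak of an instantaneous 1D plume sits at x = vt; there the Gaussian factor is 1 and C_max = M/(n_e·A·√(4πDt)), where n_e·A is the pore area the mass is dissolved in.
√(4πDt) = √(4π × 0.0480 × 35.4) = 4.621 m, so C_max = 2.00/(0.33 × 269 × 4.621) = 0.00488 kg/m³.

0.00488 kg/m³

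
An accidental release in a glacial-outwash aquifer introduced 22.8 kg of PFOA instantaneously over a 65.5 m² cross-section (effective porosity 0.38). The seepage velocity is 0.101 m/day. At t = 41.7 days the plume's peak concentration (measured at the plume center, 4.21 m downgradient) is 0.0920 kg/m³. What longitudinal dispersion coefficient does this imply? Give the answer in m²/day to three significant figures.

At the plume center C_max = M/(n_e·A·√(4πDt)), so D = M²/(4πt·(n_e·A·C_max)²).
n_e·A·C_max = 0.38 × 65.5 × 0.0920 = 2.290 kg/m.
D = 22.8²/(4π × 41.7 × 2.290²) = 0.189 m²/day.

0.189 m²/day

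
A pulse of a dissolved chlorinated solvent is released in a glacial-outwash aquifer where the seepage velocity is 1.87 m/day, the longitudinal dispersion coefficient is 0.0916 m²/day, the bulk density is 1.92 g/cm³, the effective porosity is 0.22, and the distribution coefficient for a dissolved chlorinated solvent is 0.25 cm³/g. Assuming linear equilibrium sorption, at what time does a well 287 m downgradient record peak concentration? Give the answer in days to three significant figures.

488 days

Retardation factor R = 1 + ρ_b·K_d/n = 1 + 1.92 × 0.25/0.22 = 3.182.
Sorption retards both mechanisms: v_R = v/R = 0.5877 m/day, D_R = D/R = 0.02879 m²/day.
Peak time from v_R²t² + 2D_R t − x² = 0: t = (√(D_R² + v_R²x²) − D_R)/v_R².
√(D_R² + v_R²x²) = √(0.02879² + 0.5877² × 287²) = 168.7; v_R² = 0.3454.
t = (168.7 − 0.02879)/0.3454 = 488 days.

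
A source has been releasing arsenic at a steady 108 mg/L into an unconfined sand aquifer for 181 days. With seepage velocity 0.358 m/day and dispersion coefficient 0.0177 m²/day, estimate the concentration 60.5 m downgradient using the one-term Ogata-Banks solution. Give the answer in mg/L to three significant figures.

103 mg/L

For a continuous step input, C/C₀ ≈ ½·erfc((x−vt)/(2√(Dt))).
vt = 0.358 × 181 = 64.798 m and 2√(Dt) = 2√(0.0177 × 181) = 3.580 m.
Argument (x−vt)/(2√(Dt)) = (60.5 − 64.798)/3.580 = -1.201; ½·erfc(-1.201) = 0.9553.
C = 108 × 0.9553 = 103 mg/L.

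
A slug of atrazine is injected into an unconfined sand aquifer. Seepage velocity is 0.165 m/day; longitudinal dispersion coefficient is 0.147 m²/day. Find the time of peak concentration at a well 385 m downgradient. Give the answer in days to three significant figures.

For the 1D instantaneous-source solution, setting ∂C/∂t = 0 at fixed x gives v²t² + 2Dt − x² = 0, so t = (√(D² + v²x²) − D)/v².
√(D² + v²x²) = √(0.147² + 0.165² × 385²) = 63.53; v² = 0.027225.
t = (63.53 − 0.147)/0.027225 = 2330 days (vs. the pure-advection estimate x/v = 2330 d).

2330 days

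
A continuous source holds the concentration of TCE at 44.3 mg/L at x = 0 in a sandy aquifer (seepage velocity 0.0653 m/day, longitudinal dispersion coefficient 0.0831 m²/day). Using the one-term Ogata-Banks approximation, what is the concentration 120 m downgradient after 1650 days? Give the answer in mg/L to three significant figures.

For a continuous step input, C/C₀ ≈ ½·erfc((x−vt)/(2√(Dt))).
vt = 0.0653 × 1650 = 107.745 m and 2√(Dt) = 2√(0.0831 × 1650) = 23.42 m.
Argument (x−vt)/(2√(Dt)) = (120 − 107.745)/23.42 = 0.5233; ½·erfc(0.5233) = 0.2296.
C = 44.3 × 0.2296 = 10.2 mg/L.

10.2 mg/L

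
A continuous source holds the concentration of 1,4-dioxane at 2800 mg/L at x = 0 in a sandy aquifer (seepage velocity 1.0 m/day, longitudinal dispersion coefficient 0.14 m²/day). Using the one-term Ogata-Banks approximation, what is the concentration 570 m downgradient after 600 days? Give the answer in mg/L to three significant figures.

2770 mg/L

For a continuous step input, C/C₀ ≈ ½·erfc((x−vt)/(2√(Dt))).
vt = 1.0 × 600 = 600 m and 2√(Dt) = 2√(0.14 × 600) = 18.33 m.
Argument (x−vt)/(2√(Dt)) = (570 − 600)/18.33 = -1.637; ½·erfc(-1.637) = 0.9897.
C = 2800 × 0.9897 = 2770 mg/L.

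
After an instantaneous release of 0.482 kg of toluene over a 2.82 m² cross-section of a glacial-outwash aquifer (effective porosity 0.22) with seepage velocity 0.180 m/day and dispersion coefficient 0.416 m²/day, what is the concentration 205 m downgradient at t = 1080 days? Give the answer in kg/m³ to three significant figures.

For an instantaneous plane source, C(x,t) = M/(n_e·A·√(4πDt)) · exp(−(x−vt)²/(4Dt)), with n_e·A the pore (flow) area.
Plume center vt = 0.180 × 1080 = 194.4 m, so the well at 205 m is 10.6 m downgradient of the peak.
√(4πDt) = 75.14 m, giving peak height M/(n_e·A·√(4πDt)) = 0.482/(0.22 × 2.82 × 75.14) = 0.01034 kg/m³.
(x−vt)²/(4Dt) = (10.6)²/(4 × 0.416 × 1080) = 0.06252; exp(−0.06252) = 0.9394.
C = 0.01034 × 0.9394 = 0.00971 kg/m³.

0.00971 kg/m³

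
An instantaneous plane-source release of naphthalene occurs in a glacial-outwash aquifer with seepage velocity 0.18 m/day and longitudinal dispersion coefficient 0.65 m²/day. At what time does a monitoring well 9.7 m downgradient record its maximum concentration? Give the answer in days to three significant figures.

37.4 days

For the 1D instantaneous-source solution, setting ∂C/∂t = 0 at fixed x gives v²t² + 2Dt − x² = 0, so t = (√(D² + v²x²) − D)/v².
√(D² + v²x²) = √(0.65² + 0.18² × 9.7²) = 1.863; v² = 0.0324.
t = (1.863 − 0.65)/0.0324 = 37.4 days (vs. the pure-advection estimate x/v = 53.9 d).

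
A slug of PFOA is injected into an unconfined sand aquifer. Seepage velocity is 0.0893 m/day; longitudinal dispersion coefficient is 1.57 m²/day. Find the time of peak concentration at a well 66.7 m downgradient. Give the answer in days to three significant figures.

576 days

For the 1D instantaneous-source solution, setting ∂C/∂t = 0 at fixed x gives v²t² + 2Dt − x² = 0, so t = (√(D² + v²x²) − D)/v².
√(D² + v²x²) = √(1.57² + 0.0893² × 66.7²) = 6.160; v² = 0.00797449.
t = (6.160 − 1.57)/0.00797449 = 576 days (vs. the pure-advection estimate x/v = 747 d).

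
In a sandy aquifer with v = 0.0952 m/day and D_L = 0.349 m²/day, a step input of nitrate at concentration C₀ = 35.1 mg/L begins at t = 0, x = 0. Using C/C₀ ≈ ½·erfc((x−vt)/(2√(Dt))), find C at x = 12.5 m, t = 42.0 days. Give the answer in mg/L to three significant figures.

For a continuous step input, C/C₀ ≈ ½·erfc((x−vt)/(2√(Dt))).
vt = 0.0952 × 42.0 = 3.9984 m and 2√(Dt) = 2√(0.349 × 42.0) = 7.657 m.
Argument (x−vt)/(2√(Dt)) = (12.5 − 3.9984)/7.657 = 1.110; ½·erfc(1.110) = 0.05823.
C = 35.1 × 0.05823 = 2.04 mg/L.

2.04 mg/L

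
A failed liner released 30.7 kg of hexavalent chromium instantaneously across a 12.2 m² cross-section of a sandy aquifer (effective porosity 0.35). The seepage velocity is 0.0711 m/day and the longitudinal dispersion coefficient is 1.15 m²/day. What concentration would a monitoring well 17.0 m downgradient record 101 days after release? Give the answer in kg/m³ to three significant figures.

0.153 kg/m³

For an instantaneous plane source, C(x,t) = M/(n_e·A·√(4πDt)) · exp(−(x−vt)²/(4Dt)), with n_e·A the pore (flow) area.
Plume center vt = 0.0711 × 101 = 7.1811 m, so the well at 17.0 m is 9.8189 m downgradient of the peak.
√(4πDt) = 38.20 m, giving peak height M/(n_e·A·√(4πDt)) = 30.7/(0.35 × 12.2 × 38.20) = 0.1882 kg/m³.
(x−vt)²/(4Dt) = (9.8189)²/(4 × 1.15 × 101) = 0.2075; exp(−0.2075) = 0.8126.
C = 0.1882 × 0.8126 = 0.153 kg/m³.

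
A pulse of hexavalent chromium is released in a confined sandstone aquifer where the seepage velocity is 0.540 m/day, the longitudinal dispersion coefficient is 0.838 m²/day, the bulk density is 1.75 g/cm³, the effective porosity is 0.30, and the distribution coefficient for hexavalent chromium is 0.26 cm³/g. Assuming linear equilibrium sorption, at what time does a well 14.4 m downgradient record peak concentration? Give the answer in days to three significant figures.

Retardation factor R = 1 + ρ_b·K_d/n = 1 + 1.75 × 0.26/0.30 = 2.517.
Sorption retards both mechanisms: v_R = v/R = 0.2145 m/day, D_R = D/R = 0.3329 m²/day.
Peak time from v_R²t² + 2D_R t − x² = 0: t = (√(D_R² + v_R²x²) − D_R)/v_R².
√(D_R² + v_R²x²) = √(0.3329² + 0.2145² × 14.4²) = 3.107; v_R² = 0.04601.
t = (3.107 − 0.3329)/0.04601 = 60.3 days.

60.3 days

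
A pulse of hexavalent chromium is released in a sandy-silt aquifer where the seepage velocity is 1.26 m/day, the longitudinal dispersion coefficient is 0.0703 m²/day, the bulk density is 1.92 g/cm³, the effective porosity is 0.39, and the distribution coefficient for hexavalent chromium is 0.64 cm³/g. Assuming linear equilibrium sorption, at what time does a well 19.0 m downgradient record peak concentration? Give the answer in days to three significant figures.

62.4 days

Retardation factor R = 1 + ρ_b·K_d/n = 1 + 1.92 × 0.64/0.39 = 4.151.
Sorption retards both mechanisms: v_R = v/R = 0.3035 m/day, D_R = D/R = 0.01694 m²/day.
Peak time from v_R²t² + 2D_R t − x² = 0: t = (√(D_R² + v_R²x²) − D_R)/v_R².
√(D_R² + v_R²x²) = √(0.01694² + 0.3035² × 19.0²) = 5.767; v_R² = 0.09211.
t = (5.767 − 0.01694)/0.09211 = 62.4 days.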